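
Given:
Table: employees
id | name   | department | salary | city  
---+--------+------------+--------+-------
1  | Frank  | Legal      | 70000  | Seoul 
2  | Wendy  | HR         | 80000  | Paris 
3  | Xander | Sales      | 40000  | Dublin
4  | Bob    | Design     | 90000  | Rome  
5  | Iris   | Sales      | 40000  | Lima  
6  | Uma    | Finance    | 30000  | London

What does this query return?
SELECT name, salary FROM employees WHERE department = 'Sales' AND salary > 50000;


Filtering: department = 'Sales' AND salary > 50000
Matching: 0 rows

Empty result set (0 rows)


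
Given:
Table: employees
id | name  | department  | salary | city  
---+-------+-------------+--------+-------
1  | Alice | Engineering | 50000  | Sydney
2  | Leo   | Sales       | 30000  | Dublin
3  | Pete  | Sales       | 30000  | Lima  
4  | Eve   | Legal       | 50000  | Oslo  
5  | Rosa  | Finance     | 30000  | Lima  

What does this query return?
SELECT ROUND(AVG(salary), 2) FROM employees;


SUM(salary) = 190000
COUNT = 5
ROUND(AVG, 2) = ROUND(190000 / 5, 2) = 38000.0

38000.0


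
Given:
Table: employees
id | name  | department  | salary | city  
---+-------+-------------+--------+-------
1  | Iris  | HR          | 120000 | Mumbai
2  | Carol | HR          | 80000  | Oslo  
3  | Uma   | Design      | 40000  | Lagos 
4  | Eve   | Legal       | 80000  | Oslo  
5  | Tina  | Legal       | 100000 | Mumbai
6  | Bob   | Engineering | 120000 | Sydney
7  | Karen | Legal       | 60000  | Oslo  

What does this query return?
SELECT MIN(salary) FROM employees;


Salaries: 120000, 80000, 40000, 80000, 100000, 120000, 60000
MIN = 40000

40000


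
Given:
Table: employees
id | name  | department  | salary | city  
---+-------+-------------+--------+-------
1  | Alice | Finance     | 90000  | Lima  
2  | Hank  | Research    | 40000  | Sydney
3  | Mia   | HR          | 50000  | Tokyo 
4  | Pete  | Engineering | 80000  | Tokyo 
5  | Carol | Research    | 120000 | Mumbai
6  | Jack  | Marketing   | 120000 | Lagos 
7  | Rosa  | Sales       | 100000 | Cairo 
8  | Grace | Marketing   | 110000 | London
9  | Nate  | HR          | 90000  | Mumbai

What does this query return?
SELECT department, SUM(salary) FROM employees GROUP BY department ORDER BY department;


Summing salary within each department:
  Engineering: 80000 = 80000
  Finance: 90000 = 90000
  HR: 50000 + 90000 = 140000
  Marketing: 120000 + 110000 = 230000
  Research: 40000 + 120000 = 160000
  Sales: 100000 = 100000


6 groups:
Engineering, 80000
Finance, 90000
HR, 140000
Marketing, 230000
Research, 160000
Sales, 100000


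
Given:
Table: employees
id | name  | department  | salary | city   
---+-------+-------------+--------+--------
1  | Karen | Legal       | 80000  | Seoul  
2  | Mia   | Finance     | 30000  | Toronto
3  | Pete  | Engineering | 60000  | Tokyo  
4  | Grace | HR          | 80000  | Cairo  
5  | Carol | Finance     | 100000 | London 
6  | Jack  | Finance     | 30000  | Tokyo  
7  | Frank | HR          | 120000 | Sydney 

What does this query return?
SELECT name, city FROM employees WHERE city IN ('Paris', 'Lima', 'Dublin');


Filtering: city IN ('Paris', 'Lima', 'Dublin')
Matching: 0 rows

Empty result set (0 rows)


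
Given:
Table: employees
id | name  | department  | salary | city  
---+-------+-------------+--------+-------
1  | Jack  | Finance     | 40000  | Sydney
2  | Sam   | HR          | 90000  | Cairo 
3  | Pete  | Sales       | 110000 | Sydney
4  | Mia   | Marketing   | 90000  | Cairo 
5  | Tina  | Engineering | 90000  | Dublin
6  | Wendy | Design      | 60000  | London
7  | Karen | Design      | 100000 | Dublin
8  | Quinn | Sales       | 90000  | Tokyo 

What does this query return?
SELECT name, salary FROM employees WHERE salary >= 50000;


Filtering: salary >= 50000
Matching: 7 rows

7 rows:
Sam, 90000
Pete, 110000
Mia, 90000
Tina, 90000
Wendy, 60000
Karen, 100000
Quinn, 90000


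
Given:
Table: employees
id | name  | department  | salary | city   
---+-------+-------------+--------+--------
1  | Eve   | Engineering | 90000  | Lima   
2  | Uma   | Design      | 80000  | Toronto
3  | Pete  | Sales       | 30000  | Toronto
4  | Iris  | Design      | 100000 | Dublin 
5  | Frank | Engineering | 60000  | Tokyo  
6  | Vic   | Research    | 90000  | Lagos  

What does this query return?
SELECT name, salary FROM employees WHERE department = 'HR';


Filtering: department = 'HR'
Matching rows: 0

Empty result set (0 rows)


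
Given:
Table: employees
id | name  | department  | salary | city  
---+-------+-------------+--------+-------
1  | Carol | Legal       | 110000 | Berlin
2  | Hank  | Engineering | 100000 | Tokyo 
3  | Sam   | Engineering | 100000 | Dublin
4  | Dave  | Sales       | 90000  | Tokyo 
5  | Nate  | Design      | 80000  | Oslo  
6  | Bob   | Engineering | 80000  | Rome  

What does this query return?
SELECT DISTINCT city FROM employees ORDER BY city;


All 'city' values (row order): Berlin, Tokyo, Dublin, Tokyo, Oslo, Rome
Removing duplicates leaves 5 unique value(s).

5 values:
Berlin
Dublin
Oslo
Rome
Tokyo


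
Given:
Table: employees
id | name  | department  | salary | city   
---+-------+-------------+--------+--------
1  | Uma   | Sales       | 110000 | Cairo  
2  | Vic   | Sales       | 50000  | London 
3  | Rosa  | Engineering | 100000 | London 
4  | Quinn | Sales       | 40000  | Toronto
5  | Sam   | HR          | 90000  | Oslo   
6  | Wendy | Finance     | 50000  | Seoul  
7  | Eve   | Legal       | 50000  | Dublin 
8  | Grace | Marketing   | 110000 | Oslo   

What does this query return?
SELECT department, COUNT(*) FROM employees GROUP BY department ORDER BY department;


Assigning each row to its department group:
  Uma -> Sales
  Vic -> Sales
  Rosa -> Engineering
  Quinn -> Sales
  Sam -> HR
  Wendy -> Finance
  Eve -> Legal
  Grace -> Marketing


6 groups:
Engineering, 1
Finance, 1
HR, 1
Legal, 1
Marketing, 1
Sales, 3


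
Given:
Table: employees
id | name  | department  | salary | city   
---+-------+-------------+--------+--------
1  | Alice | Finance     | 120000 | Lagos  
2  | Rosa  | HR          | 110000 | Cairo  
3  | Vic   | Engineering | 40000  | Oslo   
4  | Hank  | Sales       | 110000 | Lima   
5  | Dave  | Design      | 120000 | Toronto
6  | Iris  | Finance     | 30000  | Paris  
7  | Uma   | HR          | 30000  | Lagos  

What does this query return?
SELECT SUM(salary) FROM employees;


SUM(salary) = 120000 + 110000 + 40000 + 110000 + 120000 + 30000 + 30000 = 560000

560000


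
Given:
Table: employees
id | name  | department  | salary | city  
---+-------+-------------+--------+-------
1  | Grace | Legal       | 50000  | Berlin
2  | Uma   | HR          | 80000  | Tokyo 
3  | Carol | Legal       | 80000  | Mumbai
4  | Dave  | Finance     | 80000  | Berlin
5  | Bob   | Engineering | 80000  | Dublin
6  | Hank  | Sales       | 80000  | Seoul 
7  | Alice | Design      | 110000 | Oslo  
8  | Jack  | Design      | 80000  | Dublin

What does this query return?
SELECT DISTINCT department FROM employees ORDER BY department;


All 'department' values (row order): Legal, HR, Legal, Finance, Engineering, Sales, Design, Design
Removing duplicates leaves 6 unique value(s).

6 values:
Design
Engineering
Finance
HR
Legal
Sales


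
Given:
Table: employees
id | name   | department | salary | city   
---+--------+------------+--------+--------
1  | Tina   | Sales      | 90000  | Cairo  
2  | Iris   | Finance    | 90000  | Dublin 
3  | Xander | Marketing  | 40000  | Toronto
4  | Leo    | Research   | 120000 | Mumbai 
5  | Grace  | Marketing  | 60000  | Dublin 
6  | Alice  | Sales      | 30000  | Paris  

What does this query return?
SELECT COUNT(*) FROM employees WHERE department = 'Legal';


Counting rows where department = 'Legal'


0


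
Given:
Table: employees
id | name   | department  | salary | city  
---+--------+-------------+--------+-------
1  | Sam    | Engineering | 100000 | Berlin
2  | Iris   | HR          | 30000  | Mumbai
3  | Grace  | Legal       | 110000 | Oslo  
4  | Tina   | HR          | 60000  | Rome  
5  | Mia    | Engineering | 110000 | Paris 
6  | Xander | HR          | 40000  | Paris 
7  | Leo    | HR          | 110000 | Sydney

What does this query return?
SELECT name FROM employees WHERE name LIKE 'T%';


LIKE 'T%' matches names starting with 'T'
Matching: 1

1 rows:
Tina


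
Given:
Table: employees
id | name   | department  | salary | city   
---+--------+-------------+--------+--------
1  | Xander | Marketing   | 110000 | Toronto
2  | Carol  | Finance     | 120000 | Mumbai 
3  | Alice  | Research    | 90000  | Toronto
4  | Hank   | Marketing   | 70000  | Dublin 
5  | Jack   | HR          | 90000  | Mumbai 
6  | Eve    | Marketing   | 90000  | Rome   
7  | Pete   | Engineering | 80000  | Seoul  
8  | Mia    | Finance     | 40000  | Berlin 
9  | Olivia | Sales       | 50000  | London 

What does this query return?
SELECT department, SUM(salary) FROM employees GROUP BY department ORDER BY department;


Summing salary within each department:
  Engineering: 80000 = 80000
  Finance: 120000 + 40000 = 160000
  HR: 90000 = 90000
  Marketing: 110000 + 70000 + 90000 = 270000
  Research: 90000 = 90000
  Sales: 50000 = 50000


6 groups:
Engineering, 80000
Finance, 160000
HR, 90000
Marketing, 270000
Research, 90000
Sales, 50000


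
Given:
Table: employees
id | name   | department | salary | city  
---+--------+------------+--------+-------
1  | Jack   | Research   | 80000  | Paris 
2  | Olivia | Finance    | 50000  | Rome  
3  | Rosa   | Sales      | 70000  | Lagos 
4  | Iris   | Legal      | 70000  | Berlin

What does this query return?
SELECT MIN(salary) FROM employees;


Salaries: 80000, 50000, 70000, 70000
MIN = 50000

50000


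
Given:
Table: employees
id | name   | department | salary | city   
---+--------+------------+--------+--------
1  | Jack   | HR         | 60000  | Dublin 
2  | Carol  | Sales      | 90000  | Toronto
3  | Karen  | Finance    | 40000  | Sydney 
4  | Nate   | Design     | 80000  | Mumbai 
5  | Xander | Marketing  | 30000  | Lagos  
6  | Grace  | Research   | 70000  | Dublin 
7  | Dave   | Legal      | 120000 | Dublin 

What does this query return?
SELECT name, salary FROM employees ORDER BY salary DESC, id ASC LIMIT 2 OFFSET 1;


Sort by salary DESC (id ASC tiebreak), then skip 1 and take 2
Rows 2 through 3

2 rows:
Carol, 90000
Nate, 80000


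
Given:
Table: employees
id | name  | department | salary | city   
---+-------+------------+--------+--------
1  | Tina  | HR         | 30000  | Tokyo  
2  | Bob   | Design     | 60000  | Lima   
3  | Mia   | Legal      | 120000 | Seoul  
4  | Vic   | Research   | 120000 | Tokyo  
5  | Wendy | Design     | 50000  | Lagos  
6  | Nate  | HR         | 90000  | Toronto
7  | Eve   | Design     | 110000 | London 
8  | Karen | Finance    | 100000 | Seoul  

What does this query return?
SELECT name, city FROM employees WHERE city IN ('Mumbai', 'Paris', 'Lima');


Filtering: city IN ('Mumbai', 'Paris', 'Lima')
Matching: 1 rows

1 rows:
Bob, Lima


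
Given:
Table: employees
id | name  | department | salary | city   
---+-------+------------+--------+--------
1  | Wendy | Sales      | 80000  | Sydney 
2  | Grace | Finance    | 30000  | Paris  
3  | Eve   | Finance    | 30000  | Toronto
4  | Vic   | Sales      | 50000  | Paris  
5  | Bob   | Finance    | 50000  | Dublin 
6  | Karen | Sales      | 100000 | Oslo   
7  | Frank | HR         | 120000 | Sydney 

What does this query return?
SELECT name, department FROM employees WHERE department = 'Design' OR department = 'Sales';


Filtering: department = 'Design' OR 'Sales'
Matching: 3 rows

3 rows:
Wendy, Sales
Vic, Sales
Karen, Sales


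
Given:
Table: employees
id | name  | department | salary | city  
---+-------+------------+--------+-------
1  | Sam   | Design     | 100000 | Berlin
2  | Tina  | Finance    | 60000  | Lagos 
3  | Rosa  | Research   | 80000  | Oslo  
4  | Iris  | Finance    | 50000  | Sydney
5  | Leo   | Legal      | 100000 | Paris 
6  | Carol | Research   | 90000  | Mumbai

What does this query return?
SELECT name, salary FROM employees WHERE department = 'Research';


Filtering: department = 'Research'
Matching rows: 2

2 rows:
Rosa, 80000
Carol, 90000


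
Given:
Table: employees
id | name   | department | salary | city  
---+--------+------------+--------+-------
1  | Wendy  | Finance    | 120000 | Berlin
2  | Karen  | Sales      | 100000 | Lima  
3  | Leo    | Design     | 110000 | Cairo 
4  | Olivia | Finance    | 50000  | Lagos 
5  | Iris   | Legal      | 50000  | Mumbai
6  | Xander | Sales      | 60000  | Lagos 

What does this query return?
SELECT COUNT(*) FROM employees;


COUNT(*) counts all rows

6


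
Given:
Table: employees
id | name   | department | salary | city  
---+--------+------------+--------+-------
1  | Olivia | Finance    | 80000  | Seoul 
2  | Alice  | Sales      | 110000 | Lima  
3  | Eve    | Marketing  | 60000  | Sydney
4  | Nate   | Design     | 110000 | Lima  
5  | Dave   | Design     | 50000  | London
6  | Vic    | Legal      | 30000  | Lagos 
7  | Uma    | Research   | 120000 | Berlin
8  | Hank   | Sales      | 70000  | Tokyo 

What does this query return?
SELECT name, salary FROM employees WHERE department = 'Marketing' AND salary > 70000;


Filtering: department = 'Marketing' AND salary > 70000
Matching: 0 rows

Empty result set (0 rows)


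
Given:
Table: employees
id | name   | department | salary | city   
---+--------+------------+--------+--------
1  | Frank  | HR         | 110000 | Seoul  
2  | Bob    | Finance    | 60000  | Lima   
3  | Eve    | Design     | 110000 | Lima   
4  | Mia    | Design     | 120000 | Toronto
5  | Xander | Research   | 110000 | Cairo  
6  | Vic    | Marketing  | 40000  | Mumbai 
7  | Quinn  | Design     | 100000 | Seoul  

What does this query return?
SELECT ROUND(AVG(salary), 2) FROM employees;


SUM(salary) = 650000
COUNT = 7
ROUND(AVG, 2) = ROUND(650000 / 7, 2) = 92857.14

92857.14


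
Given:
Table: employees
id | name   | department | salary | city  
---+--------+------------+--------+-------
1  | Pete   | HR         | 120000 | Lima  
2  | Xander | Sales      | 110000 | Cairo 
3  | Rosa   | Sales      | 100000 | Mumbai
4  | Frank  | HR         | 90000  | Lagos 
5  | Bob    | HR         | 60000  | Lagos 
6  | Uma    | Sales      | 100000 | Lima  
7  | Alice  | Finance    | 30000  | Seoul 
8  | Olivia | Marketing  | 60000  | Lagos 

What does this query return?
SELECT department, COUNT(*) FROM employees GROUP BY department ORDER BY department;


Assigning each row to its department group:
  Pete -> HR
  Xander -> Sales
  Rosa -> Sales
  Frank -> HR
  Bob -> HR
  Uma -> Sales
  Alice -> Finance
  Olivia -> Marketing


4 groups:
Finance, 1
HR, 3
Marketing, 1
Sales, 3


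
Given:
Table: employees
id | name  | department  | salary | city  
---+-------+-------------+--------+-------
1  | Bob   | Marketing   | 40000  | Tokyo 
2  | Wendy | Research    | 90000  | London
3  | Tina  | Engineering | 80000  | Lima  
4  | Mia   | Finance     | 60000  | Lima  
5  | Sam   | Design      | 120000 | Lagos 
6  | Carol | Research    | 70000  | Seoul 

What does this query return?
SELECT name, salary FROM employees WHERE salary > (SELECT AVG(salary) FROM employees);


Subquery: AVG(salary) = 76666.67
Filtering: salary > 76666.67
  Wendy (90000) -> MATCH
  Tina (80000) -> MATCH
  Sam (120000) -> MATCH


3 rows:
Wendy, 90000
Tina, 80000
Sam, 120000


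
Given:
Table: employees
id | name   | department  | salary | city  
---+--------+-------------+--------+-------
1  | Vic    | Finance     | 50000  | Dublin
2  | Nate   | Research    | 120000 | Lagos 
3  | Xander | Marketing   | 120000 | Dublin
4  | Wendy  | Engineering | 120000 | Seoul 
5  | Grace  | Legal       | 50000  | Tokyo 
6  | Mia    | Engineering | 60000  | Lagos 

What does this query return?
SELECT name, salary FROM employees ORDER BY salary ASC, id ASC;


Sorting by salary ASC, then id ASC for ties

6 rows:
Vic, 50000
Grace, 50000
Mia, 60000
Nate, 120000
Xander, 120000
Wendy, 120000


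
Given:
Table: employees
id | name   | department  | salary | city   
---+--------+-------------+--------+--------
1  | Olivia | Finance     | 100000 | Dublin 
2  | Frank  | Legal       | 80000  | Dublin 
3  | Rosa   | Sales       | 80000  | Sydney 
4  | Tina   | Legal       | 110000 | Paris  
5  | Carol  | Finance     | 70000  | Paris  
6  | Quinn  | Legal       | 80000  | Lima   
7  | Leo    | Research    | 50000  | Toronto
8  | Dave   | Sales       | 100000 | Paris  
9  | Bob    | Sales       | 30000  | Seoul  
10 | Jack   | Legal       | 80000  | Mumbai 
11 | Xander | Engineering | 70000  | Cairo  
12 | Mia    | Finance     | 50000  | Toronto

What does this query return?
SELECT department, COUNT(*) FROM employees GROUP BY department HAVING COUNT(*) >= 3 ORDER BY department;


Groups with count >= 3:
  Finance: 3 -> PASS
  Legal: 4 -> PASS
  Sales: 3 -> PASS
  Engineering: 1 -> filtered out
  Research: 1 -> filtered out


3 groups:
Finance, 3
Legal, 4
Sales, 3


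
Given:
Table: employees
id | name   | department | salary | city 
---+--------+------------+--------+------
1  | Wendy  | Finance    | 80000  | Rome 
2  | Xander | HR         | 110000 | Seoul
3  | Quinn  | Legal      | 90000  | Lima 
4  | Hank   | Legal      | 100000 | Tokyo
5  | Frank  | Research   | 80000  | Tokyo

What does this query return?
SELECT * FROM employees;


SELECT * returns all 5 rows with all columns

5 rows:
1, Wendy, Finance, 80000, Rome
2, Xander, HR, 110000, Seoul
3, Quinn, Legal, 90000, Lima
4, Hank, Legal, 100000, Tokyo
5, Frank, Research, 80000, Tokyo


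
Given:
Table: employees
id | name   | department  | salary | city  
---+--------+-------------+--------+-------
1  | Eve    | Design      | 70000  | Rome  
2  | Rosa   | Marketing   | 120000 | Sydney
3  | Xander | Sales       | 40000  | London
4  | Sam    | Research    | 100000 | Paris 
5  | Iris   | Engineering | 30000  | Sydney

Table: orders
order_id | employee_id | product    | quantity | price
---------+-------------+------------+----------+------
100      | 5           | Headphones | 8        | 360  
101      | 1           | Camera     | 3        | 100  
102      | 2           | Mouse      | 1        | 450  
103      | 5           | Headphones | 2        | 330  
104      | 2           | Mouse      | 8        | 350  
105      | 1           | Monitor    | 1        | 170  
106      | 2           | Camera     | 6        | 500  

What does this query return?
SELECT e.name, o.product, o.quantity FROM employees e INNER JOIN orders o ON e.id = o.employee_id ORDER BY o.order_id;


Joining employees.id = orders.employee_id:
  employee Iris (id=5) -> order Headphones
  employee Eve (id=1) -> order Camera
  employee Rosa (id=2) -> order Mouse
  employee Iris (id=5) -> order Headphones
  employee Rosa (id=2) -> order Mouse
  employee Eve (id=1) -> order Monitor
  employee Rosa (id=2) -> order Camera


7 rows:
Iris, Headphones, 8
Eve, Camera, 3
Rosa, Mouse, 1
Iris, Headphones, 2
Rosa, Mouse, 8
Eve, Monitor, 1
Rosa, Camera, 6


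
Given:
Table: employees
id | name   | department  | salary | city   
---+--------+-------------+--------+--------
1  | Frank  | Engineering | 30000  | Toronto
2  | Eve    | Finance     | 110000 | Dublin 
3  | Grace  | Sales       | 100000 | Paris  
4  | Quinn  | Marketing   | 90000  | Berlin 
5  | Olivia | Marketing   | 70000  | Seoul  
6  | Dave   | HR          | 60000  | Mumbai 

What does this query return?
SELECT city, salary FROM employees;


Projecting columns: city, salary

6 rows:
Toronto, 30000
Dublin, 110000
Paris, 100000
Berlin, 90000
Seoul, 70000
Mumbai, 60000


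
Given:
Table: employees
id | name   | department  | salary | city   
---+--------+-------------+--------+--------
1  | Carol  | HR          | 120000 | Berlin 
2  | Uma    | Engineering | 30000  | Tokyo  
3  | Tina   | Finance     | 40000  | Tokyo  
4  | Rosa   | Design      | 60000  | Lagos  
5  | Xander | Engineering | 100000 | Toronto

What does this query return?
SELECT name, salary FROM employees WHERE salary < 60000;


Filtering: salary < 60000
Matching: 2 rows

2 rows:
Uma, 30000
Tina, 40000


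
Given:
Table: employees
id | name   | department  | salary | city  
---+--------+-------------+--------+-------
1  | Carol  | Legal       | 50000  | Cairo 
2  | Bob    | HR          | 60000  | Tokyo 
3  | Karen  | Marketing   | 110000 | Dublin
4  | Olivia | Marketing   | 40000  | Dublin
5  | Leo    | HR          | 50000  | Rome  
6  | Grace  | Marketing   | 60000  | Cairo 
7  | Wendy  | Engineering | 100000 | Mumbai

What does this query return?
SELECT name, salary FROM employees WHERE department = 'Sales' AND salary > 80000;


Filtering: department = 'Sales' AND salary > 80000
Matching: 0 rows

Empty result set (0 rows)


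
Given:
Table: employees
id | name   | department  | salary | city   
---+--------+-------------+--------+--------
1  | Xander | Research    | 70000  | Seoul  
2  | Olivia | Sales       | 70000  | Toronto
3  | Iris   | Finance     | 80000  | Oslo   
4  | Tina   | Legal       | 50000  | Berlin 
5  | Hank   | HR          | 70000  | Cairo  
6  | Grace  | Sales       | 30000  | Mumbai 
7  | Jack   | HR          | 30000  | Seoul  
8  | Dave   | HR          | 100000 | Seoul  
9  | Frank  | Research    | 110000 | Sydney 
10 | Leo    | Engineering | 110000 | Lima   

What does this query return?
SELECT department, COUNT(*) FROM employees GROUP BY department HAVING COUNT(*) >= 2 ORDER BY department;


Groups with count >= 2:
  HR: 3 -> PASS
  Research: 2 -> PASS
  Sales: 2 -> PASS
  Engineering: 1 -> filtered out
  Finance: 1 -> filtered out
  Legal: 1 -> filtered out


3 groups:
HR, 3
Research, 2
Sales, 2


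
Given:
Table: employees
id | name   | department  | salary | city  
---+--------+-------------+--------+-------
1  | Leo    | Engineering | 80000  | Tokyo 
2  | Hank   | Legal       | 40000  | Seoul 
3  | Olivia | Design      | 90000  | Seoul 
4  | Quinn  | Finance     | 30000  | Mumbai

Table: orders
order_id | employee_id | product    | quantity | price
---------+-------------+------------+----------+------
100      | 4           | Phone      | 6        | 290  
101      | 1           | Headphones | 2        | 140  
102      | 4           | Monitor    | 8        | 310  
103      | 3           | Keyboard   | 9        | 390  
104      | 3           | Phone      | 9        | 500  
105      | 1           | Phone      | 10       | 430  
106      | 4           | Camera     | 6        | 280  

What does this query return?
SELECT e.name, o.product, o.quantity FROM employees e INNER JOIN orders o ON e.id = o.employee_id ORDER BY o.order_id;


Joining employees.id = orders.employee_id:
  employee Quinn (id=4) -> order Phone
  employee Leo (id=1) -> order Headphones
  employee Quinn (id=4) -> order Monitor
  employee Olivia (id=3) -> order Keyboard
  employee Olivia (id=3) -> order Phone
  employee Leo (id=1) -> order Phone
  employee Quinn (id=4) -> order Camera


7 rows:
Quinn, Phone, 6
Leo, Headphones, 2
Quinn, Monitor, 8
Olivia, Keyboard, 9
Olivia, Phone, 9
Leo, Phone, 10
Quinn, Camera, 6


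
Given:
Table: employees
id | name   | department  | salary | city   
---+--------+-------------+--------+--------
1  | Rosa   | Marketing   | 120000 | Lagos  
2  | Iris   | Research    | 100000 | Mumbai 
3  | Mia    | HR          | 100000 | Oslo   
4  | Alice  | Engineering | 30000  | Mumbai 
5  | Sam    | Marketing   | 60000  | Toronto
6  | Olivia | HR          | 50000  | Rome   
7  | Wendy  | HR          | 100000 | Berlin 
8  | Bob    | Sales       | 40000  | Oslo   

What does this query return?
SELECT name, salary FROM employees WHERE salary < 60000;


Filtering: salary < 60000
Matching: 3 rows

3 rows:
Alice, 30000
Olivia, 50000
Bob, 40000


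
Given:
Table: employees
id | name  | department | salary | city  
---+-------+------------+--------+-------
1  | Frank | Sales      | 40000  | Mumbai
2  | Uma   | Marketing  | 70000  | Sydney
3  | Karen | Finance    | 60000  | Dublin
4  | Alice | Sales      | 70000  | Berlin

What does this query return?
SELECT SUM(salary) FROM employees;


SUM(salary) = 40000 + 70000 + 60000 + 70000 = 240000

240000


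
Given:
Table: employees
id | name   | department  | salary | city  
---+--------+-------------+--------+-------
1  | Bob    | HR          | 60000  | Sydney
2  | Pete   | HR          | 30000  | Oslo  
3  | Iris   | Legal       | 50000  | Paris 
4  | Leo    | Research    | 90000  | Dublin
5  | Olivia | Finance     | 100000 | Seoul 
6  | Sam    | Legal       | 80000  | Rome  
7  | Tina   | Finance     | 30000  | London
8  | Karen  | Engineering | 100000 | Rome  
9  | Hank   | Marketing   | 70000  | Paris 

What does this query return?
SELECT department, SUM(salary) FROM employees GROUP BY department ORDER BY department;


Summing salary within each department:
  Engineering: 100000 = 100000
  Finance: 100000 + 30000 = 130000
  HR: 60000 + 30000 = 90000
  Legal: 50000 + 80000 = 130000
  Marketing: 70000 = 70000
  Research: 90000 = 90000


6 groups:
Engineering, 100000
Finance, 130000
HR, 90000
Legal, 130000
Marketing, 70000
Research, 90000


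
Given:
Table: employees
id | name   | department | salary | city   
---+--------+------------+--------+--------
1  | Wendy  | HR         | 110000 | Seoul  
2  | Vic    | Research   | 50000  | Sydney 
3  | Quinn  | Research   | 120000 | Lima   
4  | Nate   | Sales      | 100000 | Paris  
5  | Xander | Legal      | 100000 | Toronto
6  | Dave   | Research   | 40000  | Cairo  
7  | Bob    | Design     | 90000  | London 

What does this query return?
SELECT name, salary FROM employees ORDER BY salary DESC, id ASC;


Sorting by salary DESC, then id ASC for ties

7 rows:
Quinn, 120000
Wendy, 110000
Nate, 100000
Xander, 100000
Bob, 90000
Vic, 50000
Dave, 40000


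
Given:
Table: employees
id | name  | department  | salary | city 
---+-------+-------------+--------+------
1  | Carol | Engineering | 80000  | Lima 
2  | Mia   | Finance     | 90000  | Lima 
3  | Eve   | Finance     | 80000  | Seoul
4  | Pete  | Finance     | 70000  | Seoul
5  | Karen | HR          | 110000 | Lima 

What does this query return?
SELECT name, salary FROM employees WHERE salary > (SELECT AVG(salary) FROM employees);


Subquery: AVG(salary) = 86000.0
Filtering: salary > 86000.0
  Mia (90000) -> MATCH
  Karen (110000) -> MATCH


2 rows:
Mia, 90000
Karen, 110000


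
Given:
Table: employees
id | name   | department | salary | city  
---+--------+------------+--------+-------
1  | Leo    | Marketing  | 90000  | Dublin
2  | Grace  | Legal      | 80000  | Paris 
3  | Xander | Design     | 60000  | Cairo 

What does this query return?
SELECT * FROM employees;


SELECT * returns all 3 rows with all columns

3 rows:
1, Leo, Marketing, 90000, Dublin
2, Grace, Legal, 80000, Paris
3, Xander, Design, 60000, Cairo


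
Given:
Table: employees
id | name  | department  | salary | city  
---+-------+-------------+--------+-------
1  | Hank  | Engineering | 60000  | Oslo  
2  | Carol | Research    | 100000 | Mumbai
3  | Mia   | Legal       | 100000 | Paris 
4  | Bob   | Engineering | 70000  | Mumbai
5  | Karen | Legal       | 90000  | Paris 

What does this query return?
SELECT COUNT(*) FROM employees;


COUNT(*) counts all rows

5


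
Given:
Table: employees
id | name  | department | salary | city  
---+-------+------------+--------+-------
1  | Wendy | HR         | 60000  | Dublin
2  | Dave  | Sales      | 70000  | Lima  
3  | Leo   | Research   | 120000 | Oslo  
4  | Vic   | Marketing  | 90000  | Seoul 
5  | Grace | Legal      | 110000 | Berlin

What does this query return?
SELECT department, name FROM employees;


Projecting columns: department, name

5 rows:
HR, Wendy
Sales, Dave
Research, Leo
Marketing, Vic
Legal, Grace


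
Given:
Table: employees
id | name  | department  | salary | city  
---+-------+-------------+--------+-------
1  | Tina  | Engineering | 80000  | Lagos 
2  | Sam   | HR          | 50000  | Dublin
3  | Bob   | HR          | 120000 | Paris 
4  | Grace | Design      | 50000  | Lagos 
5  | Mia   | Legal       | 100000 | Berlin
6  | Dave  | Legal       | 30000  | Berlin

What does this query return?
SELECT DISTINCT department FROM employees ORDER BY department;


All 'department' values (row order): Engineering, HR, HR, Design, Legal, Legal
Removing duplicates leaves 4 unique value(s).

4 values:
Design
Engineering
HR
Legal


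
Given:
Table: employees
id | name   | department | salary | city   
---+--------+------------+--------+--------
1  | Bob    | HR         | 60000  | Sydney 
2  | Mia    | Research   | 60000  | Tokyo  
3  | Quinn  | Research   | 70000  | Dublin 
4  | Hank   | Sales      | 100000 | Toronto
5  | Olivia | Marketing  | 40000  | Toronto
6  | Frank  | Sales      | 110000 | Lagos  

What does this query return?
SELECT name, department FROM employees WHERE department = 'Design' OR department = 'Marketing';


Filtering: department = 'Design' OR 'Marketing'
Matching: 1 rows

1 rows:
Olivia, Marketing


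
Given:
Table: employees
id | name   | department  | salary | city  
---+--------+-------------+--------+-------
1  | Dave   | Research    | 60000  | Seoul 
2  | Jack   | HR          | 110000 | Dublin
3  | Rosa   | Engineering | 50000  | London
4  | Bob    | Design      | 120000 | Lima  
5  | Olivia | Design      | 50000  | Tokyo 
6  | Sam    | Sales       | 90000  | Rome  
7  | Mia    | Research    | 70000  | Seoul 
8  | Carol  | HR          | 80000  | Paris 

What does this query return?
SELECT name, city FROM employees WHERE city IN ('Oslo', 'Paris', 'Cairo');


Filtering: city IN ('Oslo', 'Paris', 'Cairo')
Matching: 1 rows

1 rows:
Carol, Paris


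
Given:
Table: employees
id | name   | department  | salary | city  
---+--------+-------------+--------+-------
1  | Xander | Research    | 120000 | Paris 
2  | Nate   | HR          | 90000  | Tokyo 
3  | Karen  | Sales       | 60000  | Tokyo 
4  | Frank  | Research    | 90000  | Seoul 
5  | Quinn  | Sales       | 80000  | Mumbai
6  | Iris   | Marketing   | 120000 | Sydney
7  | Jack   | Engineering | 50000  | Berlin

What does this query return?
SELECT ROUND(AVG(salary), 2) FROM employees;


SUM(salary) = 610000
COUNT = 7
ROUND(AVG, 2) = ROUND(610000 / 7, 2) = 87142.86

87142.86


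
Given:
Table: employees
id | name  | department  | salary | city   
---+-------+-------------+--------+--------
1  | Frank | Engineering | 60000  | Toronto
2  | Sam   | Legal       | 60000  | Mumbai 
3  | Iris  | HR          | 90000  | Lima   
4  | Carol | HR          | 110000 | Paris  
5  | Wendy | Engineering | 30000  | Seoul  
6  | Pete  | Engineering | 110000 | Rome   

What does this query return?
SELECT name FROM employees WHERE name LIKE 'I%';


LIKE 'I%' matches names starting with 'I'
Matching: 1

1 rows:
Iris


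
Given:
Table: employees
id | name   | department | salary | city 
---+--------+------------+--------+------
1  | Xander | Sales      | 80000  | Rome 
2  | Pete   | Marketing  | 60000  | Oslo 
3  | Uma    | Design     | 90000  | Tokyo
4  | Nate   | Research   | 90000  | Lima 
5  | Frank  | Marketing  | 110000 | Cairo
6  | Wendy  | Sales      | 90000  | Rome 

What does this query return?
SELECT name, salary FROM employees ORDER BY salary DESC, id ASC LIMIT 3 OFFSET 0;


Sort by salary DESC (id ASC tiebreak), then skip 0 and take 3
Rows 1 through 3

3 rows:
Frank, 110000
Uma, 90000
Nate, 90000


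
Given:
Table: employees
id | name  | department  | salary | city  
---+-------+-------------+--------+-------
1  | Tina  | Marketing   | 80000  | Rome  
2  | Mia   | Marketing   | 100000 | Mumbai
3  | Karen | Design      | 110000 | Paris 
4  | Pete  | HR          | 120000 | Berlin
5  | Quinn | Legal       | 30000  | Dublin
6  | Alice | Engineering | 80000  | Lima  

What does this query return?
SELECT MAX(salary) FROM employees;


Salaries: 80000, 100000, 110000, 120000, 30000, 80000
MAX = 120000

120000


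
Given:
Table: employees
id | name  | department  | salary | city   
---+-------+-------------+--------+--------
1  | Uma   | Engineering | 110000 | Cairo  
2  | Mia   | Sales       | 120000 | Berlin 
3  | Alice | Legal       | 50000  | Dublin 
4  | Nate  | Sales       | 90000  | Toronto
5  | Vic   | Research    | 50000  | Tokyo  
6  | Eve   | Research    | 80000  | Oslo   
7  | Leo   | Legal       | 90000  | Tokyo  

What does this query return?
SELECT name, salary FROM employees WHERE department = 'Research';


Filtering: department = 'Research'
Matching rows: 2

2 rows:
Vic, 50000
Eve, 80000


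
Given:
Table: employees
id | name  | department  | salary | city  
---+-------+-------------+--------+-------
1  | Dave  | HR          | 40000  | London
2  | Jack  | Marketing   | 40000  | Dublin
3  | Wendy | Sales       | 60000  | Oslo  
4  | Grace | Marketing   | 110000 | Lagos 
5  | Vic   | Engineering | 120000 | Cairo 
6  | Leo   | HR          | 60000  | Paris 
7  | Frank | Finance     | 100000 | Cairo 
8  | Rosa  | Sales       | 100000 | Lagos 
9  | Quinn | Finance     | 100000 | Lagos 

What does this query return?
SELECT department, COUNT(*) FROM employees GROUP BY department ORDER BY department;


Assigning each row to its department group:
  Dave -> HR
  Jack -> Marketing
  Wendy -> Sales
  Grace -> Marketing
  Vic -> Engineering
  Leo -> HR
  Frank -> Finance
  Rosa -> Sales
  Quinn -> Finance


5 groups:
Engineering, 1
Finance, 2
HR, 2
Marketing, 2
Sales, 2


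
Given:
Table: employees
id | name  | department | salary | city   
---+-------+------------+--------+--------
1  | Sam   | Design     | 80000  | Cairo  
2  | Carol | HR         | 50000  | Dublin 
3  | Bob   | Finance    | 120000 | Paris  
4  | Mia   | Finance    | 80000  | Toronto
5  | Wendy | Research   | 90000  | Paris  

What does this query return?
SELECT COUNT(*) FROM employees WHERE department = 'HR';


Counting rows where department = 'HR'
  Carol -> MATCH


1


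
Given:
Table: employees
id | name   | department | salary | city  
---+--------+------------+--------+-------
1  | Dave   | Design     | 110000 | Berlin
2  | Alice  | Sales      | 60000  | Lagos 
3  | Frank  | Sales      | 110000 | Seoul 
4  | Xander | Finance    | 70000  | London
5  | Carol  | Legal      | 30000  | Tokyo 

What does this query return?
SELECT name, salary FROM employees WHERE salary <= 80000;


Filtering: salary <= 80000
Matching: 3 rows

3 rows:
Alice, 60000
Xander, 70000
Carol, 30000


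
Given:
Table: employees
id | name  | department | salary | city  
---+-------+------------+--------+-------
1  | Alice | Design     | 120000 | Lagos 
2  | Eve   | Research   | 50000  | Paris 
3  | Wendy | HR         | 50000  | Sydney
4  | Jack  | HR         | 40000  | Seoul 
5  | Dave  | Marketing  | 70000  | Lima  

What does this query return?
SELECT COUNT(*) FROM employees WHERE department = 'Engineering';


Counting rows where department = 'Engineering'


0


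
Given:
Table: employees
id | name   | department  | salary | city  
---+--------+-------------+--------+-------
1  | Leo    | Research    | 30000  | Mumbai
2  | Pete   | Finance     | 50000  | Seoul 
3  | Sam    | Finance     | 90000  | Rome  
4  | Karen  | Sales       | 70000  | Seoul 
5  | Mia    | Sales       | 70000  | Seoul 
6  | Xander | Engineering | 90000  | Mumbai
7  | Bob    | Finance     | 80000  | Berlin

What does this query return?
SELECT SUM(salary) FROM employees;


SUM(salary) = 30000 + 50000 + 90000 + 70000 + 70000 + 90000 + 80000 = 480000

480000


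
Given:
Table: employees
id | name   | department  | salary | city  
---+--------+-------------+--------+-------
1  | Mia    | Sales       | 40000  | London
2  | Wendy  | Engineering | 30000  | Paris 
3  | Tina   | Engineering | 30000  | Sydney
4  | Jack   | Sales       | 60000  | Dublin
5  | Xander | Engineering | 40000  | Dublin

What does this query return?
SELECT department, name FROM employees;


Projecting columns: department, name

5 rows:
Sales, Mia
Engineering, Wendy
Engineering, Tina
Sales, Jack
Engineering, Xander


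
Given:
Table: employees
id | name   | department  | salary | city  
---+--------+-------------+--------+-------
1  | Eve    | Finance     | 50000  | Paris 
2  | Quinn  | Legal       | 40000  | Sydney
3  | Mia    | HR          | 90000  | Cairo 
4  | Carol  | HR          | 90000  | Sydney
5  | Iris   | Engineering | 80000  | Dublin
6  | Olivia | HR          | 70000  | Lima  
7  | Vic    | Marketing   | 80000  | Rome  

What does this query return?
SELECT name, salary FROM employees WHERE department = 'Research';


Filtering: department = 'Research'
Matching rows: 0

Empty result set (0 rows)


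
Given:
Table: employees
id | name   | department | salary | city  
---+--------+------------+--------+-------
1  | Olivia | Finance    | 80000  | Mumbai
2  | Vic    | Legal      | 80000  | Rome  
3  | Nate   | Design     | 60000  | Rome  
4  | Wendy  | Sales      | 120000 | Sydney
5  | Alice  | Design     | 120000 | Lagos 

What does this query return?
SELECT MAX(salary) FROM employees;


Salaries: 80000, 80000, 60000, 120000, 120000
MAX = 120000

120000


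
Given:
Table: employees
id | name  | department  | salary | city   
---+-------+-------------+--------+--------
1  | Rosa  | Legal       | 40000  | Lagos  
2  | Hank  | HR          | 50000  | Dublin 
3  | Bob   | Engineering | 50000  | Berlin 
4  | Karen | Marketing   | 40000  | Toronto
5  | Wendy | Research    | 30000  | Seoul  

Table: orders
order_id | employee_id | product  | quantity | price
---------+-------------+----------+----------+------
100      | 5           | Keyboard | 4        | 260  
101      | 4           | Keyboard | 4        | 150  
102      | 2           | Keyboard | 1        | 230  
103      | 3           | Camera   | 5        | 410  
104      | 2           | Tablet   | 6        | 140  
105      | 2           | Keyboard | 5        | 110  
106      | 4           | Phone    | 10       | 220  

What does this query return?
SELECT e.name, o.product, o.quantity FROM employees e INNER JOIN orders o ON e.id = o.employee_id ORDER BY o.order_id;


Joining employees.id = orders.employee_id:
  employee Wendy (id=5) -> order Keyboard
  employee Karen (id=4) -> order Keyboard
  employee Hank (id=2) -> order Keyboard
  employee Bob (id=3) -> order Camera
  employee Hank (id=2) -> order Tablet
  employee Hank (id=2) -> order Keyboard
  employee Karen (id=4) -> order Phone


7 rows:
Wendy, Keyboard, 4
Karen, Keyboard, 4
Hank, Keyboard, 1
Bob, Camera, 5
Hank, Tablet, 6
Hank, Keyboard, 5
Karen, Phone, 10


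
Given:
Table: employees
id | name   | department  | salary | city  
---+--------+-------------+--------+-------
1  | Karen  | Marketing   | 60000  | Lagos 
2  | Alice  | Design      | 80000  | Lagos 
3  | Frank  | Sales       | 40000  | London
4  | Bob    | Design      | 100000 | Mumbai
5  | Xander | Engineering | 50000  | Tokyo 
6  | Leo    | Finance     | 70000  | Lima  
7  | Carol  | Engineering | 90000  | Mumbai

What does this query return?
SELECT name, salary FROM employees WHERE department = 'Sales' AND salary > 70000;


Filtering: department = 'Sales' AND salary > 70000
Matching: 0 rows

Empty result set (0 rows)


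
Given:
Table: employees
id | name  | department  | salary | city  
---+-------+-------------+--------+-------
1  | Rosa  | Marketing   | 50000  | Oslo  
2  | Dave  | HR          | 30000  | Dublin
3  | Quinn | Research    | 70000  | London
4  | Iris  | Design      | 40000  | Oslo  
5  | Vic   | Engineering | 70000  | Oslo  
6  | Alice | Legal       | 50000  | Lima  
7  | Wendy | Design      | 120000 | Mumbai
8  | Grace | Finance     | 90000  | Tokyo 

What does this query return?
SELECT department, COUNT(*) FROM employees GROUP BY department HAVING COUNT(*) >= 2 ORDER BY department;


Groups with count >= 2:
  Design: 2 -> PASS
  Engineering: 1 -> filtered out
  Finance: 1 -> filtered out
  HR: 1 -> filtered out
  Legal: 1 -> filtered out
  Marketing: 1 -> filtered out
  Research: 1 -> filtered out


1 groups:
Design, 2


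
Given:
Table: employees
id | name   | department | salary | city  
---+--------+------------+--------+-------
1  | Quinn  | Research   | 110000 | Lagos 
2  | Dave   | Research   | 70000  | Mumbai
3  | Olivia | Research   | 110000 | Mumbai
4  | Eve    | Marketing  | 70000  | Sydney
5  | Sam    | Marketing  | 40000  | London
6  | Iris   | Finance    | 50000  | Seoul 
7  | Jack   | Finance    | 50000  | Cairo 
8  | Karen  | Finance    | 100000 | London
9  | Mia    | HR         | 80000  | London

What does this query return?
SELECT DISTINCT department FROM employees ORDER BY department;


All 'department' values (row order): Research, Research, Research, Marketing, Marketing, Finance, Finance, Finance, HR
Removing duplicates leaves 4 unique value(s).

4 values:
Finance
HR
Marketing
Research
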